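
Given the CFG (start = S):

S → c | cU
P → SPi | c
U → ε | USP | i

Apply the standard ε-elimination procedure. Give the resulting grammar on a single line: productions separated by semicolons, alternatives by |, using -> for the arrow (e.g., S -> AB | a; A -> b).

Nullable set: {U}.
S -> cU: U nullable, giving c | cU.
Drop U -> ε.
U -> USP: U nullable, giving SP | USP.
Unchanged (no nullable symbols): S -> c; P -> SPi; P -> c; U -> i.

S -> c | cU; P -> c | SPi; U -> i | SP | USP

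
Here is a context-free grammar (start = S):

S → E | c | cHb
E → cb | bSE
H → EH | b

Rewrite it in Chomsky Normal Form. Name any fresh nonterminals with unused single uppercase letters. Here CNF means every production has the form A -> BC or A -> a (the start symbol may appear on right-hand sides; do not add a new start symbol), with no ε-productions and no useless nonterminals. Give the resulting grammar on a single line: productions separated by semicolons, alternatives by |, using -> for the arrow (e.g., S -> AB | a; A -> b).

No ε-productions.
After unit-elimination: S -> c | cb | bSE | cHb; E -> cb | bSE; H -> b | EH.
TERM: introduce A -> b, B -> c and substitute in every rule of length ≥2.
BIN: E -> ASE becomes E -> AC, C -> SE; S -> ASE becomes S -> AD, D -> SE; S -> BHA becomes S -> BF, F -> HA.

S -> c | AD | BA | BF; A -> b; B -> c; C -> SE; D -> SE; E -> AC | BA; F -> HA; H -> b | EH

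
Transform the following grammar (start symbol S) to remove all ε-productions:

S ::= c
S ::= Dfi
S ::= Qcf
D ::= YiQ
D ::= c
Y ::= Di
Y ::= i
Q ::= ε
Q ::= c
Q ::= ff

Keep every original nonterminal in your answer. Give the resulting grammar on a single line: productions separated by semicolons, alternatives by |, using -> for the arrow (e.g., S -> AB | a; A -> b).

S -> c | cf | Dfi | Qcf; D -> c | Yi | YiQ; Q -> c | ff; Y -> i | Di

Nullable set: {Q}.
S -> Qcf: Q nullable, giving Qcf | cf.
D -> YiQ: Q nullable, giving Yi | YiQ.
Drop Q -> ε.
Unchanged (no nullable symbols): S -> Dfi; S -> c; D -> c; Q -> c; Q -> ff; Y -> Di; Y -> i.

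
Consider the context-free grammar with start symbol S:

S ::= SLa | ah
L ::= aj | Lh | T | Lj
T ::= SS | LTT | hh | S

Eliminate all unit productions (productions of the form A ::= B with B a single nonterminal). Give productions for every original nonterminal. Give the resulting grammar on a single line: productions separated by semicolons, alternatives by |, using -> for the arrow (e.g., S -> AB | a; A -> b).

S -> ah | SLa; L -> Lh | Lj | SS | ah | aj | hh | LTT | SLa; T -> SS | ah | hh | LTT | SLa

Unit productions: L->T, T->S.
Unit pairs (A ⇒* B via units): (L,S), (L,T), (T,S).
S: inherits non-unit rules of {S} → SLa | ah.
L: inherits non-unit rules of {L, S, T} → LTT | Lh | Lj | SLa | SS | ah | aj | hh.
T: inherits non-unit rules of {S, T} → LTT | SLa | SS | ah | hh.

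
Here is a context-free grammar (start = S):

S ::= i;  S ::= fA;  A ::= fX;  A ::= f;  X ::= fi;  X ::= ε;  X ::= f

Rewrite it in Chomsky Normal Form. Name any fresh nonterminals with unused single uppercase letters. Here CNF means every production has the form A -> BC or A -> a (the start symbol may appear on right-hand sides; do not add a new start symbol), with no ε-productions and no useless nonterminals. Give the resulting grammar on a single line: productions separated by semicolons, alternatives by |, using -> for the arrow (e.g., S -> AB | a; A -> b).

Nullable: {X}; after ε-elimination: S -> i | fA; A -> f | fX; X -> f | fi.
No unit productions to eliminate.
TERM: introduce B -> f, C -> i and substitute in every rule of length ≥2.

S -> i | BA; A -> f | BX; B -> f; C -> i; X -> f | BC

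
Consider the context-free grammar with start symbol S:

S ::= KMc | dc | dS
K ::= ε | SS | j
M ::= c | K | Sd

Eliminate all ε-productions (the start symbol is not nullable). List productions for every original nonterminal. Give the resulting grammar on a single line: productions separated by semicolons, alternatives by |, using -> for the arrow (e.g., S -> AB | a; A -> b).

S -> c | Kc | Mc | dS | dc | KMc; K -> j | SS; M -> K | c | Sd

Nullable set: {K, M}.
S -> KMc: K, M nullable, giving KMc | Kc | Mc | c.
Drop K -> ε.
M -> K: K nullable, giving K.
Unchanged (no nullable symbols): S -> dS; S -> dc; K -> SS; K -> j; M -> Sd; M -> c.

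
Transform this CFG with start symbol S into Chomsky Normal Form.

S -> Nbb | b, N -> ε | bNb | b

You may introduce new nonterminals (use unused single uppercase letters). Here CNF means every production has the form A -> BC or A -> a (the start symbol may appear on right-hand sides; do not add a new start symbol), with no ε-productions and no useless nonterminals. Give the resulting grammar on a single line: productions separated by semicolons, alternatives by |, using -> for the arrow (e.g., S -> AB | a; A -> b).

Nullable: {N}; after ε-elimination: S -> b | bb | Nbb; N -> b | bb | bNb.
No unit productions to eliminate.
TERM: introduce A -> b and substitute in every rule of length ≥2.
BIN: N -> ANA becomes N -> AB, B -> NA; S -> NAA becomes S -> NC, C -> AA.

S -> b | AA | NC; A -> b; B -> NA; C -> AA; N -> b | AA | AB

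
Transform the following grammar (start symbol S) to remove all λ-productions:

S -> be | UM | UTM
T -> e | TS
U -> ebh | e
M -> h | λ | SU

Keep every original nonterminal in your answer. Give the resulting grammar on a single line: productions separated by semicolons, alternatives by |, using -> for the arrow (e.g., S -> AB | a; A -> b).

Nullable set: {M}.
S -> UM: M nullable, giving U | UM.
S -> UTM: M nullable, giving UT | UTM.
Drop M -> λ.
Unchanged (no nullable symbols): S -> be; M -> SU; M -> h; T -> TS; T -> e; U -> e; U -> ebh.

S -> U | UM | UT | be | UTM; M -> h | SU; T -> e | TS; U -> e | ebh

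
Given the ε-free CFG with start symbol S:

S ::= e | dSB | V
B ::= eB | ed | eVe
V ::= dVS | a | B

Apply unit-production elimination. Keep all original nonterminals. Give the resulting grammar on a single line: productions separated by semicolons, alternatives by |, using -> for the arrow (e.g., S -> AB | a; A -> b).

Unit productions: S->V, V->B.
Unit pairs (A ⇒* B via units): (S,B), (S,V), (V,B).
S: inherits non-unit rules of {B, S, V} → a | dSB | dVS | e | eB | eVe | ed.
B: inherits non-unit rules of {B} → eB | eVe | ed.
V: inherits non-unit rules of {B, V} → a | dVS | eB | eVe | ed.

S -> a | e | eB | ed | dSB | dVS | eVe; B -> eB | ed | eVe; V -> a | eB | ed | dVS | eVe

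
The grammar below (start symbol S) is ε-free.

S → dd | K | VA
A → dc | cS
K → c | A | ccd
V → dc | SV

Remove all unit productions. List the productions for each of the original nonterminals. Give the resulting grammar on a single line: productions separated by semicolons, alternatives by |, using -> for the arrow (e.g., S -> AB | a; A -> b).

Unit productions: K->A, S->K.
Unit pairs (A ⇒* B via units): (K,A), (S,A), (S,K).
S: inherits non-unit rules of {A, K, S} → VA | c | cS | ccd | dc | dd.
A: inherits non-unit rules of {A} → cS | dc.
K: inherits non-unit rules of {A, K} → c | cS | ccd | dc.
V: inherits non-unit rules of {V} → SV | dc.

S -> c | VA | cS | dc | dd | ccd; A -> cS | dc; K -> c | cS | dc | ccd; V -> SV | dc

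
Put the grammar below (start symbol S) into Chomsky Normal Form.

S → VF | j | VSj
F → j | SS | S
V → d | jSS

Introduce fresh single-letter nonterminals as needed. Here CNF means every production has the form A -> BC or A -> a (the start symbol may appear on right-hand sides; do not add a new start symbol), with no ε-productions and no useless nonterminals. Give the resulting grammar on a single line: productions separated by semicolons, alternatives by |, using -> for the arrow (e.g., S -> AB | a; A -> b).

S -> j | VC | VF; A -> j; B -> SA; C -> SA; D -> SS; F -> j | SS | VB | VF; V -> d | AD

No ε-productions.
After unit-elimination: S -> j | VF | VSj; F -> j | SS | VF | VSj; V -> d | jSS.
TERM: introduce A -> j and substitute in every rule of length ≥2.
BIN: F -> VSA becomes F -> VB, B -> SA; S -> VSA becomes S -> VC, C -> SA; V -> ASS becomes V -> AD, D -> SS.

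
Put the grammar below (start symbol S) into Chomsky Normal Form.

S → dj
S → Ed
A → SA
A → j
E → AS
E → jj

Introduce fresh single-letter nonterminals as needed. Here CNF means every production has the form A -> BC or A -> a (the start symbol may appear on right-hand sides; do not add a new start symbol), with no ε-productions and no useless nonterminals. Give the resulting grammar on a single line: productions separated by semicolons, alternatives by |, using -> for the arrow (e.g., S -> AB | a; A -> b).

No ε-productions.
No unit productions to eliminate.
TERM: introduce C -> d, B -> j and substitute in every rule of length ≥2.

S -> CB | EC; A -> j | SA; B -> j; C -> d; E -> AS | BB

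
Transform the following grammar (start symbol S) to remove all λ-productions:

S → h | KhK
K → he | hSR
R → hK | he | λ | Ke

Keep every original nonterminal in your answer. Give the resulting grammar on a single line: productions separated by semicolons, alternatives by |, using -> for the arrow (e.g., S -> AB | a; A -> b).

Nullable set: {R}.
K -> hSR: R nullable, giving hS | hSR.
Drop R -> λ.
Unchanged (no nullable symbols): S -> KhK; S -> h; K -> he; R -> Ke; R -> hK; R -> he.

S -> h | KhK; K -> hS | he | hSR; R -> Ke | hK | he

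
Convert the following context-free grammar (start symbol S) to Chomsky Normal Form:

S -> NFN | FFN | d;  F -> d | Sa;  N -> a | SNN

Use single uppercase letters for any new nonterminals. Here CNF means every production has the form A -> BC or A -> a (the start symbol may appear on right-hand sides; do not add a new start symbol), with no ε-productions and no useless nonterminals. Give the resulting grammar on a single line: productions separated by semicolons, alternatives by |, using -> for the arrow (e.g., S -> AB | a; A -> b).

No ε-productions.
No unit productions to eliminate.
TERM: introduce A -> a and substitute in every rule of length ≥2.
BIN: N -> SNN becomes N -> SB, B -> NN; S -> FFN becomes S -> FC, C -> FN; S -> NFN becomes S -> ND, D -> FN.

S -> d | FC | ND; A -> a; B -> NN; C -> FN; D -> FN; F -> d | SA; N -> a | SB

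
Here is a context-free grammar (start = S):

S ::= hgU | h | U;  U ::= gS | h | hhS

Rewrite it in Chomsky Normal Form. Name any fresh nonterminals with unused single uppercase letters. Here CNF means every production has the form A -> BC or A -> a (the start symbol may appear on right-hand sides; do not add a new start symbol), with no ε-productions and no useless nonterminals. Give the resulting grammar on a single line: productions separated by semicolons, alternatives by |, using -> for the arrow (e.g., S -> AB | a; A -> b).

S -> h | AS | BC | BD; A -> g; B -> h; C -> AU; D -> BS; E -> BS; U -> h | AS | BE

No ε-productions.
After unit-elimination: S -> h | gS | hgU | hhS; U -> h | gS | hhS.
TERM: introduce A -> g, B -> h and substitute in every rule of length ≥2.
BIN: S -> BAU becomes S -> BC, C -> AU; S -> BBS becomes S -> BD, D -> BS; U -> BBS becomes U -> BE, E -> BS.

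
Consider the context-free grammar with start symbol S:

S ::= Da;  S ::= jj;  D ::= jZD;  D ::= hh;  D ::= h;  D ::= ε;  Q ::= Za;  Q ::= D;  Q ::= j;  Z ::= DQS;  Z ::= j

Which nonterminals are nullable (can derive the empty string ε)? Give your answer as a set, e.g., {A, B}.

Directly nullable (have an ε-rule): {D}.
Q is nullable via Q -> D (every symbol on the right is already known nullable).
Not nullable: S, Z — each has a terminal in every rule's right-hand side or depends on a non-nullable symbol.

{D, Q}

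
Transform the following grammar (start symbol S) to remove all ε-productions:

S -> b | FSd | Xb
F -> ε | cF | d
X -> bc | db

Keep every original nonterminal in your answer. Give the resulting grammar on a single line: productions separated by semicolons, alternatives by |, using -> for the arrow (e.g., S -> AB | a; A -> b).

S -> b | Sd | Xb | FSd; F -> c | d | cF; X -> bc | db

Nullable set: {F}.
S -> FSd: F nullable, giving FSd | Sd.
Drop F -> ε.
F -> cF: F nullable, giving c | cF.
Unchanged (no nullable symbols): S -> Xb; S -> b; F -> d; X -> bc; X -> db.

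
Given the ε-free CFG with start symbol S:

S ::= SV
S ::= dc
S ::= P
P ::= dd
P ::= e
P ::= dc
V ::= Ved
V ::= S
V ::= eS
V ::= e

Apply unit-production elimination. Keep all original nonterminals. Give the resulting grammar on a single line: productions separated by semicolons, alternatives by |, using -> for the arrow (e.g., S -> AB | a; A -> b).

Unit productions: S->P, V->S.
Unit pairs (A ⇒* B via units): (S,P), (V,P), (V,S).
S: inherits non-unit rules of {P, S} → SV | dc | dd | e.
P: inherits non-unit rules of {P} → dc | dd | e.
V: inherits non-unit rules of {P, S, V} → SV | Ved | dc | dd | e | eS.

S -> e | SV | dc | dd; P -> e | dc | dd; V -> e | SV | dc | dd | eS | Ved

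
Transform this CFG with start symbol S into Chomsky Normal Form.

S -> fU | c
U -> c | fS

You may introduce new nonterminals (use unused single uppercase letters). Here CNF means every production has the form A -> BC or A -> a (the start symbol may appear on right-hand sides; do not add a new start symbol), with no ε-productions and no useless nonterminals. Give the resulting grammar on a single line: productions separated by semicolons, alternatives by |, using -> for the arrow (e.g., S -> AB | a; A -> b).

S -> c | AU; A -> f; U -> c | AS

No ε-productions.
No unit productions to eliminate.
TERM: introduce A -> f and substitute in every rule of length ≥2.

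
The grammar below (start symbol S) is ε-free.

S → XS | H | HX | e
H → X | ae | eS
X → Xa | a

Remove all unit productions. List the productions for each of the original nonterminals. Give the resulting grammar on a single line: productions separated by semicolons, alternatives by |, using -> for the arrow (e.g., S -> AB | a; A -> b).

Unit productions: H->X, S->H.
Unit pairs (A ⇒* B via units): (H,X), (S,H), (S,X).
S: inherits non-unit rules of {H, S, X} → HX | XS | Xa | a | ae | e | eS.
H: inherits non-unit rules of {H, X} → Xa | a | ae | eS.
X: inherits non-unit rules of {X} → Xa | a.

S -> a | e | HX | XS | Xa | ae | eS; H -> a | Xa | ae | eS; X -> a | Xa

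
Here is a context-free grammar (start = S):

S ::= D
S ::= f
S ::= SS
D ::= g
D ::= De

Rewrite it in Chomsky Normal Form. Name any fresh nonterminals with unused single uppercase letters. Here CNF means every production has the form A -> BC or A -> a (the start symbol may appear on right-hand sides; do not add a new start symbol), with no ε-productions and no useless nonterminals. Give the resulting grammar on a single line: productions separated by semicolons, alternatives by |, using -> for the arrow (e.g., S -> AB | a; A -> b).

S -> f | g | DA | SS; A -> e; D -> g | DA

No ε-productions.
After unit-elimination: S -> f | g | De | SS; D -> g | De.
TERM: introduce A -> e and substitute in every rule of length ≥2.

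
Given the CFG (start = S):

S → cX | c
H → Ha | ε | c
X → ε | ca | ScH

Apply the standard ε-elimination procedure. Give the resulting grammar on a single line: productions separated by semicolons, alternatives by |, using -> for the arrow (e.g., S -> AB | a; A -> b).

S -> c | cX; H -> a | c | Ha; X -> Sc | ca | ScH

Nullable set: {H, X}.
S -> cX: X nullable, giving c | cX.
Drop H -> ε.
H -> Ha: H nullable, giving Ha | a.
Drop X -> ε.
X -> ScH: H nullable, giving Sc | ScH.
Unchanged (no nullable symbols): S -> c; H -> c; X -> ca.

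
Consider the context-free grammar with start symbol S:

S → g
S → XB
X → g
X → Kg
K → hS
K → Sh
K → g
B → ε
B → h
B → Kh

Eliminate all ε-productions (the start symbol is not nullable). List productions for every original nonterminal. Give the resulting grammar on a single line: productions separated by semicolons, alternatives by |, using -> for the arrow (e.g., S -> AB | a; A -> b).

S -> X | g | XB; B -> h | Kh; K -> g | Sh | hS; X -> g | Kg

Nullable set: {B}.
S -> XB: B nullable, giving X | XB.
Drop B -> ε.
Unchanged (no nullable symbols): S -> g; B -> Kh; B -> h; K -> Sh; K -> g; K -> hS; X -> Kg; X -> g.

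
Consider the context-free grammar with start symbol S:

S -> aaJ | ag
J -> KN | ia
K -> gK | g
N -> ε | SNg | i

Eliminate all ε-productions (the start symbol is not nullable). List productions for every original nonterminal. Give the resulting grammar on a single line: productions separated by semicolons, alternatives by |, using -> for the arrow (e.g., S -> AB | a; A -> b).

Nullable set: {N}.
J -> KN: N nullable, giving K | KN.
Drop N -> ε.
N -> SNg: N nullable, giving SNg | Sg.
Unchanged (no nullable symbols): S -> aaJ; S -> ag; J -> ia; K -> g; K -> gK; N -> i.

S -> ag | aaJ; J -> K | KN | ia; K -> g | gK; N -> i | Sg | SNg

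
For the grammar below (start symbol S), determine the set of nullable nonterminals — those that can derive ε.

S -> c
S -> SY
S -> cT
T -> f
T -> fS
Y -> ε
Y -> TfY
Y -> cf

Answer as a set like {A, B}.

Directly nullable (have an ε-rule): {Y}.
Not nullable: S, T — each has a terminal in every rule's right-hand side or depends on a non-nullable symbol.

{Y}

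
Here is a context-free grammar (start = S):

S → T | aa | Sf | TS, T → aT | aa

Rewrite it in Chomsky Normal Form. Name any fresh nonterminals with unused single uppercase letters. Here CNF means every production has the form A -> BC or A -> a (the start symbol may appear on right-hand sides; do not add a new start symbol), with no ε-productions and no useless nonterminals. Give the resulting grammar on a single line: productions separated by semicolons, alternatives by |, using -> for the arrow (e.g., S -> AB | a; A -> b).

S -> BB | BT | SA | TS; A -> f; B -> a; T -> BB | BT

No ε-productions.
After unit-elimination: S -> Sf | TS | aT | aa; T -> aT | aa.
TERM: introduce B -> a, A -> f and substitute in every rule of length ≥2.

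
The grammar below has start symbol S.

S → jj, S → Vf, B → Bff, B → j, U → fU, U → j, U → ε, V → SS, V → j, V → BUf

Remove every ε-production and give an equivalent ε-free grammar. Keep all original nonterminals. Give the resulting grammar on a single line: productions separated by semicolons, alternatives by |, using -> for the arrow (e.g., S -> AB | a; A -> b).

S -> Vf | jj; B -> j | Bff; U -> f | j | fU; V -> j | Bf | SS | BUf

Nullable set: {U}.
Drop U -> ε.
U -> fU: U nullable, giving f | fU.
V -> BUf: U nullable, giving BUf | Bf.
Unchanged (no nullable symbols): S -> Vf; S -> jj; B -> Bff; B -> j; U -> j; V -> SS; V -> j.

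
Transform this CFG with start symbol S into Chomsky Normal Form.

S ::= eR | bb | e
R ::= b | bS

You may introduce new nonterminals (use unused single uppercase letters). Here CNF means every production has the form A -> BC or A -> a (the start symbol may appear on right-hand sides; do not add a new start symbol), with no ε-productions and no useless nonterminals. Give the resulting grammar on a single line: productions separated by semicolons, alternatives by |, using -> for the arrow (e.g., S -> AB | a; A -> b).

S -> e | AA | BR; A -> b; B -> e; R -> b | AS

No ε-productions.
No unit productions to eliminate.
TERM: introduce A -> b, B -> e and substitute in every rule of length ≥2.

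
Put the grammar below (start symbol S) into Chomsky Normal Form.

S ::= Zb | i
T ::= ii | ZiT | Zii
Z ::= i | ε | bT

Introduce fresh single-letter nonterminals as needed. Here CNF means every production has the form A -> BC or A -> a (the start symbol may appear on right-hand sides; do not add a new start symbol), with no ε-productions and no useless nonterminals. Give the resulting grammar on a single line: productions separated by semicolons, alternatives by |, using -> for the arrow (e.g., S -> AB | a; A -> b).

Nullable: {Z}; after ε-elimination: S -> b | i | Zb; T -> iT | ii | ZiT | Zii; Z -> i | bT.
No unit productions to eliminate.
TERM: introduce A -> b, B -> i and substitute in every rule of length ≥2.
BIN: T -> ZBB becomes T -> ZC, C -> BB; T -> ZBT becomes T -> ZD, D -> BT.

S -> b | i | ZA; A -> b; B -> i; C -> BB; D -> BT; T -> BB | BT | ZC | ZD; Z -> i | AT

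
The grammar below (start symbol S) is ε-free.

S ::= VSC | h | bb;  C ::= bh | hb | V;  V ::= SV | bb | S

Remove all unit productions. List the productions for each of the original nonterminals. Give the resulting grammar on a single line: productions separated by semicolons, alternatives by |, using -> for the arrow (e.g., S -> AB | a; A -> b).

S -> h | bb | VSC; C -> h | SV | bb | bh | hb | VSC; V -> h | SV | bb | VSC

Unit productions: C->V, V->S.
Unit pairs (A ⇒* B via units): (C,S), (C,V), (V,S).
S: inherits non-unit rules of {S} → VSC | bb | h.
C: inherits non-unit rules of {C, S, V} → SV | VSC | bb | bh | h | hb.
V: inherits non-unit rules of {S, V} → SV | VSC | bb | h.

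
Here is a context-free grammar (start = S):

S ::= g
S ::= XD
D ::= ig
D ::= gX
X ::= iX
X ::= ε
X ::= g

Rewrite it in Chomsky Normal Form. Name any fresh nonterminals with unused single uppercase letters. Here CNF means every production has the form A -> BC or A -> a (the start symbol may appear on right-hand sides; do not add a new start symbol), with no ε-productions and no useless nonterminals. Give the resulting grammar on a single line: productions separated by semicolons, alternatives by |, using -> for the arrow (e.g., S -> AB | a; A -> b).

Nullable: {X}; after ε-elimination: S -> D | g | XD; D -> g | gX | ig; X -> g | i | iX.
After unit-elimination: S -> g | XD | gX | ig; D -> g | gX | ig; X -> g | i | iX.
TERM: introduce A -> g, B -> i and substitute in every rule of length ≥2.

S -> g | AX | BA | XD; A -> g; B -> i; D -> g | AX | BA; X -> g | i | BX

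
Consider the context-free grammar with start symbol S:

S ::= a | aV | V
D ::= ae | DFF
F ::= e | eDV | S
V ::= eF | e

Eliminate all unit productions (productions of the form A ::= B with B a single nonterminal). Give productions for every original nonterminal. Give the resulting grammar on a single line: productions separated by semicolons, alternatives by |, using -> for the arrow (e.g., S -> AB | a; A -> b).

S -> a | e | aV | eF; D -> ae | DFF; F -> a | e | aV | eF | eDV; V -> e | eF

Unit productions: F->S, S->V.
Unit pairs (A ⇒* B via units): (F,S), (F,V), (S,V).
S: inherits non-unit rules of {S, V} → a | aV | e | eF.
D: inherits non-unit rules of {D} → DFF | ae.
F: inherits non-unit rules of {F, S, V} → a | aV | e | eDV | eF.
V: inherits non-unit rules of {V} → e | eF.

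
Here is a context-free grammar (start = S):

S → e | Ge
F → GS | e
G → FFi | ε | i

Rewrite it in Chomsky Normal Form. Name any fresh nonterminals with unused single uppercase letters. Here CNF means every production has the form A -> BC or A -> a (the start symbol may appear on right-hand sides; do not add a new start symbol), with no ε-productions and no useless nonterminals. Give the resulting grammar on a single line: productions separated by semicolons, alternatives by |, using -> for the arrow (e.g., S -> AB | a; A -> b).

S -> e | GA; A -> e; B -> i; C -> FB; F -> e | GA | GS; G -> i | FC

Nullable: {G}; after ε-elimination: S -> e | Ge; F -> S | e | GS; G -> i | FFi.
After unit-elimination: S -> e | Ge; F -> e | GS | Ge; G -> i | FFi.
TERM: introduce A -> e, B -> i and substitute in every rule of length ≥2.
BIN: G -> FFB becomes G -> FC, C -> FB.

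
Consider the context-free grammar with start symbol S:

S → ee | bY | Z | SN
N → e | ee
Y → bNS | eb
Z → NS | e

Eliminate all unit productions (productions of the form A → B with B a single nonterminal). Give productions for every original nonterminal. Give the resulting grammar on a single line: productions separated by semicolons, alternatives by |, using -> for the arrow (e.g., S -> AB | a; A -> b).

S -> e | NS | SN | bY | ee; N -> e | ee; Y -> eb | bNS; Z -> e | NS

Unit productions: S->Z.
Unit pairs (A ⇒* B via units): (S,Z).
S: inherits non-unit rules of {S, Z} → NS | SN | bY | e | ee.
N: inherits non-unit rules of {N} → e | ee.
Y: inherits non-unit rules of {Y} → bNS | eb.
Z: inherits non-unit rules of {Z} → NS | e.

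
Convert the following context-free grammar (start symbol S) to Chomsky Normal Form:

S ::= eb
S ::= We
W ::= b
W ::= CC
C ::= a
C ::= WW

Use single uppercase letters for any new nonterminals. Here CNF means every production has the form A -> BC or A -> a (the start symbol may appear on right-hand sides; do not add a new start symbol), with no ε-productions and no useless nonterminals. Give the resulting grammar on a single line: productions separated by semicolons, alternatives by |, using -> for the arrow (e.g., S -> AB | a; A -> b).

S -> AB | WA; A -> e; B -> b; C -> a | WW; W -> b | CC

No ε-productions.
No unit productions to eliminate.
TERM: introduce B -> b, A -> e and substitute in every rule of length ≥2.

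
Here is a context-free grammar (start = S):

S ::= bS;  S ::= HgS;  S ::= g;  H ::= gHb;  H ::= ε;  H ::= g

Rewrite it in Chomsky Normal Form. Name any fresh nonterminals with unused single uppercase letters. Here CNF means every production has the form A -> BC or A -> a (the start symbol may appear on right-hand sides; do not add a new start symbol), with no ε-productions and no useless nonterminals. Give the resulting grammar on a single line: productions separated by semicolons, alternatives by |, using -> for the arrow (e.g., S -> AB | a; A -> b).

Nullable: {H}; after ε-elimination: S -> g | bS | gS | HgS; H -> g | gb | gHb.
No unit productions to eliminate.
TERM: introduce B -> b, A -> g and substitute in every rule of length ≥2.
BIN: H -> AHB becomes H -> AC, C -> HB; S -> HAS becomes S -> HD, D -> AS.

S -> g | AS | BS | HD; A -> g; B -> b; C -> HB; D -> AS; H -> g | AB | AC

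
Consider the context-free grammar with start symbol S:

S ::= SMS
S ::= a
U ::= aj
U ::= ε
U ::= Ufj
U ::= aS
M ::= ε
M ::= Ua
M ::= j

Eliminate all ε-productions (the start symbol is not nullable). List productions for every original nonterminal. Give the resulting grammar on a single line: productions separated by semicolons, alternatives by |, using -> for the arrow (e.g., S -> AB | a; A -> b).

Nullable set: {M, U}.
S -> SMS: M nullable, giving SMS | SS.
Drop M -> ε.
M -> Ua: U nullable, giving Ua | a.
Drop U -> ε.
U -> Ufj: U nullable, giving Ufj | fj.
Unchanged (no nullable symbols): S -> a; M -> j; U -> aS; U -> aj.

S -> a | SS | SMS; M -> a | j | Ua; U -> aS | aj | fj | Ufj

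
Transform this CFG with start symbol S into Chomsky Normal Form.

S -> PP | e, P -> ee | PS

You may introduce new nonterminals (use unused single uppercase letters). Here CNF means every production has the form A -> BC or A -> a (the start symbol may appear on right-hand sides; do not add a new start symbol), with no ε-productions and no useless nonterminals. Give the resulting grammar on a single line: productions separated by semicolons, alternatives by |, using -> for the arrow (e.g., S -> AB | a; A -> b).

No ε-productions.
No unit productions to eliminate.
TERM: introduce A -> e and substitute in every rule of length ≥2.

S -> e | PP; A -> e; P -> AA | PS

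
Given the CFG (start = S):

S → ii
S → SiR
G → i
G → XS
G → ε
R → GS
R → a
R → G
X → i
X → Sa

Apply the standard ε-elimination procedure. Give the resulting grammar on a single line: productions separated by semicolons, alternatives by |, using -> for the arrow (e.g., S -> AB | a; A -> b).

Nullable set: {G, R}.
S -> SiR: R nullable, giving Si | SiR.
Drop G -> ε.
R -> G: G nullable, giving G.
R -> GS: G nullable, giving GS | S.
Unchanged (no nullable symbols): S -> ii; G -> XS; G -> i; R -> a; X -> Sa; X -> i.

S -> Si | ii | SiR; G -> i | XS; R -> G | S | a | GS; X -> i | Sa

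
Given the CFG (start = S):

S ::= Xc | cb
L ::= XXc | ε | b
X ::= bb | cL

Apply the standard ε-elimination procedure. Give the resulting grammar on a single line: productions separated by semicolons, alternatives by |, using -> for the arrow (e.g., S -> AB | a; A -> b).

Nullable set: {L}.
Drop L -> ε.
X -> cL: L nullable, giving c | cL.
Unchanged (no nullable symbols): S -> Xc; S -> cb; L -> XXc; L -> b; X -> bb.

S -> Xc | cb; L -> b | XXc; X -> c | bb | cL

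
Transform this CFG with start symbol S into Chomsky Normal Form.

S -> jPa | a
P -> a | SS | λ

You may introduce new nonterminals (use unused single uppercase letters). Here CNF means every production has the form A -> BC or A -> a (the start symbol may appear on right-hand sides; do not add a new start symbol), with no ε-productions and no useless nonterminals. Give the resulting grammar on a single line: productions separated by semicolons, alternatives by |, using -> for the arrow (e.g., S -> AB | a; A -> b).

Nullable: {P}; after ε-elimination: S -> a | ja | jPa; P -> a | SS.
No unit productions to eliminate.
TERM: introduce B -> a, A -> j and substitute in every rule of length ≥2.
BIN: S -> APB becomes S -> AC, C -> PB.

S -> a | AB | AC; A -> j; B -> a; C -> PB; P -> a | SS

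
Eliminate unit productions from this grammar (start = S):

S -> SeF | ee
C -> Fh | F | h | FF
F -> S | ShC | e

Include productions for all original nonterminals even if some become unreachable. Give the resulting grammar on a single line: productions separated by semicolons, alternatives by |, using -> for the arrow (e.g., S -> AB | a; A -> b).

S -> ee | SeF; C -> e | h | FF | Fh | ee | SeF | ShC; F -> e | ee | SeF | ShC

Unit productions: C->F, F->S.
Unit pairs (A ⇒* B via units): (C,F), (C,S), (F,S).
S: inherits non-unit rules of {S} → SeF | ee.
C: inherits non-unit rules of {C, F, S} → FF | Fh | SeF | ShC | e | ee | h.
F: inherits non-unit rules of {F, S} → SeF | ShC | e | ee.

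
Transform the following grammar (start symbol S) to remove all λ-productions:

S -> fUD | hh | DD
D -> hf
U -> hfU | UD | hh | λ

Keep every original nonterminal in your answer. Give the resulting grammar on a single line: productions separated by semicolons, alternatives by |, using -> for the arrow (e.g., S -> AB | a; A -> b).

S -> DD | fD | hh | fUD; D -> hf; U -> D | UD | hf | hh | hfU

Nullable set: {U}.
S -> fUD: U nullable, giving fD | fUD.
Drop U -> λ.
U -> UD: U nullable, giving D | UD.
U -> hfU: U nullable, giving hf | hfU.
Unchanged (no nullable symbols): S -> DD; S -> hh; D -> hf; U -> hh.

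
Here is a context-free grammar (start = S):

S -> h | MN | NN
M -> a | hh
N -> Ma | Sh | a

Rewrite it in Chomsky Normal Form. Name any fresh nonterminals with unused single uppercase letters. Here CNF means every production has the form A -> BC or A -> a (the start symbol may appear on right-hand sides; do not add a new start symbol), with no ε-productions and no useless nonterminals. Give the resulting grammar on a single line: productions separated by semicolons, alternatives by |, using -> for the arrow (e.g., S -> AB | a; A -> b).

S -> h | MN | NN; A -> h; B -> a; M -> a | AA; N -> a | MB | SA

No ε-productions.
No unit productions to eliminate.
TERM: introduce B -> a, A -> h and substitute in every rule of length ≥2.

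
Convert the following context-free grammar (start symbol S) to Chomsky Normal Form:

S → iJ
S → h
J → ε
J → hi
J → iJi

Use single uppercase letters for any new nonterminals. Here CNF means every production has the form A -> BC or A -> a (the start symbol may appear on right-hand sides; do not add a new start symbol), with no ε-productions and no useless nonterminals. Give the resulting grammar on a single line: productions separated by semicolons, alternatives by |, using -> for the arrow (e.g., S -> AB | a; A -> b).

S -> h | i | BJ; A -> h; B -> i; C -> JB; J -> AB | BB | BC

Nullable: {J}; after ε-elimination: S -> h | i | iJ; J -> hi | ii | iJi.
No unit productions to eliminate.
TERM: introduce A -> h, B -> i and substitute in every rule of length ≥2.
BIN: J -> BJB becomes J -> BC, C -> JB.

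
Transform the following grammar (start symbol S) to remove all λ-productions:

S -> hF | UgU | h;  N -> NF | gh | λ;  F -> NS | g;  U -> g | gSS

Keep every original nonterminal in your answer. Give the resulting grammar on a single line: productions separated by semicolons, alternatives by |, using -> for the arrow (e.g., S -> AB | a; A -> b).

S -> h | hF | UgU; F -> S | g | NS; N -> F | NF | gh; U -> g | gSS

Nullable set: {N}.
F -> NS: N nullable, giving NS | S.
Drop N -> λ.
N -> NF: N nullable, giving F | NF.
Unchanged (no nullable symbols): S -> UgU; S -> h; S -> hF; F -> g; N -> gh; U -> g; U -> gSS.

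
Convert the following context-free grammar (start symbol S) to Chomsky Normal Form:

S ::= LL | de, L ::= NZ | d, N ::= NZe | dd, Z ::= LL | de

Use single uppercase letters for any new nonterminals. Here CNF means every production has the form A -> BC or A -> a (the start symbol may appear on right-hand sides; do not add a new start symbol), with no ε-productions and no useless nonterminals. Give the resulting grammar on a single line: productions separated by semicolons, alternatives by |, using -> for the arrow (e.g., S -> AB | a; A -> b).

S -> BA | LL; A -> e; B -> d; C -> ZA; L -> d | NZ; N -> BB | NC; Z -> BA | LL

No ε-productions.
No unit productions to eliminate.
TERM: introduce B -> d, A -> e and substitute in every rule of length ≥2.
BIN: N -> NZA becomes N -> NC, C -> ZA.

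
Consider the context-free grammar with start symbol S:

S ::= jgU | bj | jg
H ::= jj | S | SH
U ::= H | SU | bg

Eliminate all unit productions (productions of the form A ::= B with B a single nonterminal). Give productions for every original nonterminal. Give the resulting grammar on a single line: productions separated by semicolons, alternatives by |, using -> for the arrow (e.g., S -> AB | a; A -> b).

S -> bj | jg | jgU; H -> SH | bj | jg | jj | jgU; U -> SH | SU | bg | bj | jg | jj | jgU

Unit productions: H->S, U->H.
Unit pairs (A ⇒* B via units): (H,S), (U,H), (U,S).
S: inherits non-unit rules of {S} → bj | jg | jgU.
H: inherits non-unit rules of {H, S} → SH | bj | jg | jgU | jj.
U: inherits non-unit rules of {H, S, U} → SH | SU | bg | bj | jg | jgU | jj.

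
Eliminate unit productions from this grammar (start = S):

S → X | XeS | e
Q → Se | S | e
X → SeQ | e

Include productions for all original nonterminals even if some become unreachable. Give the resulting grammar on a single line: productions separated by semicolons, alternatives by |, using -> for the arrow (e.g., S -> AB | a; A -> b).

S -> e | SeQ | XeS; Q -> e | Se | SeQ | XeS; X -> e | SeQ

Unit productions: Q->S, S->X.
Unit pairs (A ⇒* B via units): (Q,S), (Q,X), (S,X).
S: inherits non-unit rules of {S, X} → SeQ | XeS | e.
Q: inherits non-unit rules of {Q, S, X} → Se | SeQ | XeS | e.
X: inherits non-unit rules of {X} → SeQ | e.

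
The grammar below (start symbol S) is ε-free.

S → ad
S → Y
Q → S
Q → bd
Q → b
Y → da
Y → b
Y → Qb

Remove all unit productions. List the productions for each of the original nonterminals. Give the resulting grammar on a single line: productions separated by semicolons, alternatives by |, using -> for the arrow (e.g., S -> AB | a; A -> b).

S -> b | Qb | ad | da; Q -> b | Qb | ad | bd | da; Y -> b | Qb | da

Unit productions: Q->S, S->Y.
Unit pairs (A ⇒* B via units): (Q,S), (Q,Y), (S,Y).
S: inherits non-unit rules of {S, Y} → Qb | ad | b | da.
Q: inherits non-unit rules of {Q, S, Y} → Qb | ad | b | bd | da.
Y: inherits non-unit rules of {Y} → Qb | b | da.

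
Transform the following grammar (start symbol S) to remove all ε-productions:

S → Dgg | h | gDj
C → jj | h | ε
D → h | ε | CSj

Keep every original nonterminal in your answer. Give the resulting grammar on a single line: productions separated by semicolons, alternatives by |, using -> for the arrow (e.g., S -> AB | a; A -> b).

Nullable set: {C, D}.
S -> Dgg: D nullable, giving Dgg | gg.
S -> gDj: D nullable, giving gDj | gj.
Drop C -> ε.
Drop D -> ε.
D -> CSj: C nullable, giving CSj | Sj.
Unchanged (no nullable symbols): S -> h; C -> h; C -> jj; D -> h.

S -> h | gg | gj | Dgg | gDj; C -> h | jj; D -> h | Sj | CSj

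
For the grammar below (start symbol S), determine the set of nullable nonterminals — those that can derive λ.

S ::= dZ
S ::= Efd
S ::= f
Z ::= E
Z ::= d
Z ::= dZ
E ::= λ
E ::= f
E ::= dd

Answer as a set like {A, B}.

Directly nullable (have an ε-rule): {E}.
Z is nullable via Z -> E (every symbol on the right is already known nullable).
Not nullable: S — each has a terminal in every rule's right-hand side or depends on a non-nullable symbol.

{E, Z}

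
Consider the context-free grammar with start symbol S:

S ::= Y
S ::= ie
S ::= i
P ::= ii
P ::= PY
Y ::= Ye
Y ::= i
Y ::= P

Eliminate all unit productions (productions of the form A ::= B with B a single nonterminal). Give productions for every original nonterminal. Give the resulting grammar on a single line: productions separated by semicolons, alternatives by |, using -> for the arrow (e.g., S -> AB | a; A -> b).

S -> i | PY | Ye | ie | ii; P -> PY | ii; Y -> i | PY | Ye | ii

Unit productions: S->Y, Y->P.
Unit pairs (A ⇒* B via units): (S,P), (S,Y), (Y,P).
S: inherits non-unit rules of {P, S, Y} → PY | Ye | i | ie | ii.
P: inherits non-unit rules of {P} → PY | ii.
Y: inherits non-unit rules of {P, Y} → PY | Ye | i | ii.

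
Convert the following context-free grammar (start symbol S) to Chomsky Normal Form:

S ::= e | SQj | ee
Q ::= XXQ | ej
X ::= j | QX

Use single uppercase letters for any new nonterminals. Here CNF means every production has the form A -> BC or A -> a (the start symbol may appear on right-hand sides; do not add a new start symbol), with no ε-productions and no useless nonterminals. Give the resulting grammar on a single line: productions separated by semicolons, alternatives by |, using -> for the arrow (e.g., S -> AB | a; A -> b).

No ε-productions.
No unit productions to eliminate.
TERM: introduce A -> e, B -> j and substitute in every rule of length ≥2.
BIN: Q -> XXQ becomes Q -> XC, C -> XQ; S -> SQB becomes S -> SD, D -> QB.

S -> e | AA | SD; A -> e; B -> j; C -> XQ; D -> QB; Q -> AB | XC; X -> j | QX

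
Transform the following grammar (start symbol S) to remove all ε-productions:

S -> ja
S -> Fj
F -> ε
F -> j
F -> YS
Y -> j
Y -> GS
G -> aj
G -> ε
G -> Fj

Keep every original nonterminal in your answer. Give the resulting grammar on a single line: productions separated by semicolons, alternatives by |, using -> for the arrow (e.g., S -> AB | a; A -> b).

S -> j | Fj | ja; F -> j | YS; G -> j | Fj | aj; Y -> S | j | GS

Nullable set: {F, G}.
S -> Fj: F nullable, giving Fj | j.
Drop F -> ε.
Drop G -> ε.
G -> Fj: F nullable, giving Fj | j.
Y -> GS: G nullable, giving GS | S.
Unchanged (no nullable symbols): S -> ja; F -> YS; F -> j; G -> aj; Y -> j.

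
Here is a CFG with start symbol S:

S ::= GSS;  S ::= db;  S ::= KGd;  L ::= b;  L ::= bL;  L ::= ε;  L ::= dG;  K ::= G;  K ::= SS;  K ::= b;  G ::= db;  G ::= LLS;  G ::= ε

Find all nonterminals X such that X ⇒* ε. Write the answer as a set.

{G, K, L}

Directly nullable (have an ε-rule): {G, L}.
K is nullable via K -> G (every symbol on the right is already known nullable).
Not nullable: S — each has a terminal in every rule's right-hand side or depends on a non-nullable symbol.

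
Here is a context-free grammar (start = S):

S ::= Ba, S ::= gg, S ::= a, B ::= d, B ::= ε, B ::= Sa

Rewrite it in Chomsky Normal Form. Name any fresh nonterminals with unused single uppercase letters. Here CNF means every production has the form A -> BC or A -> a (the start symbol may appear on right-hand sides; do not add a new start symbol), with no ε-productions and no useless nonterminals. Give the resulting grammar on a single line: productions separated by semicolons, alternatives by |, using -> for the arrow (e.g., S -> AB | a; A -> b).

S -> a | BA | CC; A -> a; B -> d | SA; C -> g

Nullable: {B}; after ε-elimination: S -> a | Ba | gg; B -> d | Sa.
No unit productions to eliminate.
TERM: introduce A -> a, C -> g and substitute in every rule of length ≥2.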